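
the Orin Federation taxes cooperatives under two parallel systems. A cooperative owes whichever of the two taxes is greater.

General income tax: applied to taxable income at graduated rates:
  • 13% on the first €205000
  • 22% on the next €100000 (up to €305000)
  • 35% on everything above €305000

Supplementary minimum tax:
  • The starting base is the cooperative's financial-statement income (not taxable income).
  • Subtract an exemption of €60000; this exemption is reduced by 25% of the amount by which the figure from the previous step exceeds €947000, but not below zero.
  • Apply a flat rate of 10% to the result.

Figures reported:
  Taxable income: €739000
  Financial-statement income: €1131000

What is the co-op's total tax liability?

€200550

Supplementary minimum tax:
  Base (financial-statement income): €1131000
  Exemption: €60000 − 25% × (€1131000 − €947000) = €60000 − €46000 = €14000
  Base: €1131000 − €14000 = €1117000
  €1117000 × 10% = €111700

General income tax:
  €205000 × 13% = €26650
  €100000 × 22% = €22000
  €434000 × 35% = €151900
  → €200550

€200550 > €111700, so the general income tax governs.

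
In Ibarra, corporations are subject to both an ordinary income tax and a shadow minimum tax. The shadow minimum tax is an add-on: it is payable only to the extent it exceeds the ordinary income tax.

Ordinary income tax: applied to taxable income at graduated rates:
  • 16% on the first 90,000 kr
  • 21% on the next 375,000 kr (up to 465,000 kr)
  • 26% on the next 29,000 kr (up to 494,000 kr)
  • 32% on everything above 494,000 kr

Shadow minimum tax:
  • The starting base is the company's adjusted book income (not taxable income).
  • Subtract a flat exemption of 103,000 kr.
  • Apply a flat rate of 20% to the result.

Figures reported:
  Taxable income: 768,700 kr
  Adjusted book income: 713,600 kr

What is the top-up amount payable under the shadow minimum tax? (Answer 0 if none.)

0 kr

Shadow minimum tax:
  Base (adjusted book income): 713,600 kr
  Less exemption 103,000 kr → base 610,600 kr
  610,600 kr × 20% = 122,120 kr

Ordinary income tax:
  90,000 kr × 16% = 14,400 kr
  375,000 kr × 21% = 78,750 kr
  29,000 kr × 26% = 7,540 kr
  274,700 kr × 32% = 87,904 kr
  → 188,594 kr

122,120 kr ≤ 188,594 kr, so no add-on is due.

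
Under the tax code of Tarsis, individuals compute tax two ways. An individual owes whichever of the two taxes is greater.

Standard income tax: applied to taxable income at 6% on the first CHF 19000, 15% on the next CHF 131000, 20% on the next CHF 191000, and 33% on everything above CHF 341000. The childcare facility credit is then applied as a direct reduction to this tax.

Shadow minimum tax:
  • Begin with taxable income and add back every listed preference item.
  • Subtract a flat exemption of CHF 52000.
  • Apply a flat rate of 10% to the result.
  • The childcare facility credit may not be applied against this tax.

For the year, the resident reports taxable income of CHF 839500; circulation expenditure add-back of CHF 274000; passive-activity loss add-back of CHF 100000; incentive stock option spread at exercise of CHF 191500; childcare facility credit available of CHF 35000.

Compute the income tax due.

CHF 188495

Shadow minimum tax:
  Adjusted income: CHF 839500 + CHF 274000 + CHF 100000 + CHF 191500 = CHF 1405000
  Less exemption CHF 52000 → base CHF 1353000
  CHF 1353000 × 10% = CHF 135300

Standard income tax:
  CHF 19000 × 6% = CHF 1140
  CHF 131000 × 15% = CHF 19650
  CHF 191000 × 20% = CHF 38200
  CHF 498500 × 33% = CHF 164505
  → CHF 223495
  Less childcare facility credit CHF 35000 → CHF 188495

CHF 188495 > CHF 135300, so the standard income tax governs.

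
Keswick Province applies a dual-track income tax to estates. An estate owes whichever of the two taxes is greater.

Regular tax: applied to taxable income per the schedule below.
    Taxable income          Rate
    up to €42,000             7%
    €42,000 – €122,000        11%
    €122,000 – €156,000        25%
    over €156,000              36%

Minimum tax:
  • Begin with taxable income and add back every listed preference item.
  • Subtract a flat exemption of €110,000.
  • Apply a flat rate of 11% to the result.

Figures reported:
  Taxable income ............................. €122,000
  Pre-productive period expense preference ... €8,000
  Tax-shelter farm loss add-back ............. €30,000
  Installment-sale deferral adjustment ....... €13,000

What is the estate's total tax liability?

Minimum tax:
  Adjusted income: €122,000 + €8,000 + €30,000 + €13,000 = €173,000
  Less exemption €110,000 → base €63,000
  €63,000 × 11% = €6,930

Regular tax:
  €42,000 × 7% = €2,940
  €80,000 × 11% = €8,800
  → €11,740

€11,740 > €6,930, so the regular tax governs.

€11,740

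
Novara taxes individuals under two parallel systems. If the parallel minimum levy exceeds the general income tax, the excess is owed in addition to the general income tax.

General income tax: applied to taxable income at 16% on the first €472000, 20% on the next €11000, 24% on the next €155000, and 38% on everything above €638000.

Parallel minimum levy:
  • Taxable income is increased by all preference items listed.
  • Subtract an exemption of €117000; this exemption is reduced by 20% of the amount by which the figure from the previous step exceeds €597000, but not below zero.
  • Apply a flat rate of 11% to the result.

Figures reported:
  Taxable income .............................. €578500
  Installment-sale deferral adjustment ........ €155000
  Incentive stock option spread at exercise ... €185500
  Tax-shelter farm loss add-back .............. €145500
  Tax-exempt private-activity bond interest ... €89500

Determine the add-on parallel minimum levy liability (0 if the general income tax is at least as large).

General income tax:
  €472000 × 16% = €75520
  €11000 × 20% = €2200
  €95500 × 24% = €22920
  → €100640

Parallel minimum levy:
  Adjusted income: €578500 + €155000 + €185500 + €145500 + €89500 = €1154000
  Exemption: €117000 − 20% × (€1154000 − €597000) = €117000 − €111400 = €5600
  Base: €1154000 − €5600 = €1148400
  €1148400 × 11% = €126324

Excess of parallel minimum levy over general income tax: €126324 − €100640 = €25684.

€25684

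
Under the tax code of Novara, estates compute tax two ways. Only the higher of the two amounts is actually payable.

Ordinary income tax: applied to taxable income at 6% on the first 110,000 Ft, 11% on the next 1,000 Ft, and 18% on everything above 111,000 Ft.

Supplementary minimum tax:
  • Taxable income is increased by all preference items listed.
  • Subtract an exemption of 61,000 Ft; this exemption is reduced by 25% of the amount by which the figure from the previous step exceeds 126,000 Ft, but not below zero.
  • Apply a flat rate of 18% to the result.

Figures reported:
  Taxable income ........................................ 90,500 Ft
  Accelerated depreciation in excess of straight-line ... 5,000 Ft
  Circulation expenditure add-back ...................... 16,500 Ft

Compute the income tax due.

9,180 Ft

Ordinary income tax:
  90,500 Ft × 6% = 5,430 Ft

Supplementary minimum tax:
  Adjusted income: 90,500 Ft + 5,000 Ft + 16,500 Ft = 112,000 Ft
  Exemption: 112,000 Ft ≤ 126,000 Ft, so full 61,000 Ft applies
  Base: 112,000 Ft − 61,000 Ft = 51,000 Ft
  51,000 Ft × 18% = 9,180 Ft

9,180 Ft > 5,430 Ft, so the supplementary minimum tax is the binding amount.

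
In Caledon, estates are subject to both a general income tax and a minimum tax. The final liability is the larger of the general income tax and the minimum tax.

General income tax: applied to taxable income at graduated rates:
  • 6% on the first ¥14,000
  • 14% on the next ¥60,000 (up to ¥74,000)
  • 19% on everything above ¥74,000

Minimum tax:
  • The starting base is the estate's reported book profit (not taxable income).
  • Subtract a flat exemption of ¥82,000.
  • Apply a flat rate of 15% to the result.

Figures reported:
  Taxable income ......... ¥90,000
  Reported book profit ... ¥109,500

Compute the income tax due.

¥12,280

Minimum tax:
  Base (reported book profit): ¥109,500
  Less exemption ¥82,000 → base ¥27,500
  ¥27,500 × 15% = ¥4,125

General income tax:
  ¥14,000 × 6% = ¥840
  ¥60,000 × 14% = ¥8,400
  ¥16,000 × 19% = ¥3,040
  → ¥12,280

¥12,280 > ¥4,125, so the general income tax governs.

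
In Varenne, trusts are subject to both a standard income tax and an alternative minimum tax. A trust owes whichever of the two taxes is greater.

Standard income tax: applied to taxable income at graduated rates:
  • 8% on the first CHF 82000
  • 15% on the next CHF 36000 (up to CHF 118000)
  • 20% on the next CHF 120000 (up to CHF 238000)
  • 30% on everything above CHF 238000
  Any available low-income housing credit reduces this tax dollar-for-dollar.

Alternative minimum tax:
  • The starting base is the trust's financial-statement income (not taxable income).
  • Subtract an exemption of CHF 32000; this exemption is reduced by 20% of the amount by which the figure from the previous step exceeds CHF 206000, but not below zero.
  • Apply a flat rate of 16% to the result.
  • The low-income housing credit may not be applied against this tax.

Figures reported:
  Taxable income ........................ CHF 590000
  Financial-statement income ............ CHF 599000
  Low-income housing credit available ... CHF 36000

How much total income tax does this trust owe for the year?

CHF 105560

Standard income tax:
  CHF 82000 × 8% = CHF 6560
  CHF 36000 × 15% = CHF 5400
  CHF 120000 × 20% = CHF 24000
  CHF 352000 × 30% = CHF 105600
  → CHF 141560
  Less low-income housing credit CHF 36000 → CHF 105560

Alternative minimum tax:
  Base (financial-statement income): CHF 599000
  Exemption: 20% × (CHF 599000 − CHF 206000) = CHF 78600 ≥ CHF 32000, so the exemption is fully phased out
  Base: CHF 599000 − CHF 0 = CHF 599000
  CHF 599000 × 16% = CHF 95840

CHF 105560 > CHF 95840, so the standard income tax governs.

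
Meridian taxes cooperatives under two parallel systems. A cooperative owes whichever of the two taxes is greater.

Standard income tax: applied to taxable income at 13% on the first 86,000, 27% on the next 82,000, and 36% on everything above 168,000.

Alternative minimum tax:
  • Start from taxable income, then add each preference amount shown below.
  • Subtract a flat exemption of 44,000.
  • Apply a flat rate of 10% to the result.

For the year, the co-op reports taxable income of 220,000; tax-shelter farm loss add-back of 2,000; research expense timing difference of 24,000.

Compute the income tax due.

Alternative minimum tax:
  Adjusted income: 220,000 + 2,000 + 24,000 = 246,000
  Less exemption 44,000 → base 202,000
  202,000 × 10% = 20,200

Standard income tax:
  86,000 × 13% = 11,180
  82,000 × 27% = 22,140
  52,000 × 36% = 18,720
  → 52,040

52,040 > 20,200, so the standard income tax governs.

52,040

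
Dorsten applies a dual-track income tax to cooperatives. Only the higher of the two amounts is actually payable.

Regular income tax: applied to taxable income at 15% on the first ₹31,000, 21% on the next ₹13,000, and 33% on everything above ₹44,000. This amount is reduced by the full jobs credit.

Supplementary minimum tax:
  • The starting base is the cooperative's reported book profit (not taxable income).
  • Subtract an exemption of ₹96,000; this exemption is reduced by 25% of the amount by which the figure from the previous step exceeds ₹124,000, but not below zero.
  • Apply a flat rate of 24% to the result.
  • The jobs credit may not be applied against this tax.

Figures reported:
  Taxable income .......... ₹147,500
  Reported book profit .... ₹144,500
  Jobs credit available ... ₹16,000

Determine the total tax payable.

₹25,535

Supplementary minimum tax:
  Base (reported book profit): ₹144,500
  Exemption: ₹96,000 − 25% × (₹144,500 − ₹124,000) = ₹96,000 − ₹5,125 = ₹90,875
  Base: ₹144,500 − ₹90,875 = ₹53,625
  ₹53,625 × 24% = ₹12,870

Regular income tax:
  ₹31,000 × 15% = ₹4,650
  ₹13,000 × 21% = ₹2,730
  ₹103,500 × 33% = ₹34,155
  → ₹41,535
  Less jobs credit ₹16,000 → ₹25,535

₹25,535 > ₹12,870, so the regular income tax governs.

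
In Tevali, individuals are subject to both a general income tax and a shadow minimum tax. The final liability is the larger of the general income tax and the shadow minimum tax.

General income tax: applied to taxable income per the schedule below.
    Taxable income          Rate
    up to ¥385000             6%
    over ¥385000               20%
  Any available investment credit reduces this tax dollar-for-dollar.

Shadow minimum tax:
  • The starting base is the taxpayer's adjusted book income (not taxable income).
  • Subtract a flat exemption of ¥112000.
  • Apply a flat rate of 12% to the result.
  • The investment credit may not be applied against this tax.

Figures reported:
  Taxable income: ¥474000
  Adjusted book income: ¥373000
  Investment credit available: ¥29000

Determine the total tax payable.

¥31320

General income tax:
  ¥385000 × 6% = ¥23100
  ¥89000 × 20% = ¥17800
  → ¥40900
  Less investment credit ¥29000 → ¥11900

Shadow minimum tax:
  Base (adjusted book income): ¥373000
  Less exemption ¥112000 → base ¥261000
  ¥261000 × 12% = ¥31320

¥31320 > ¥11900, so the shadow minimum tax is the binding amount.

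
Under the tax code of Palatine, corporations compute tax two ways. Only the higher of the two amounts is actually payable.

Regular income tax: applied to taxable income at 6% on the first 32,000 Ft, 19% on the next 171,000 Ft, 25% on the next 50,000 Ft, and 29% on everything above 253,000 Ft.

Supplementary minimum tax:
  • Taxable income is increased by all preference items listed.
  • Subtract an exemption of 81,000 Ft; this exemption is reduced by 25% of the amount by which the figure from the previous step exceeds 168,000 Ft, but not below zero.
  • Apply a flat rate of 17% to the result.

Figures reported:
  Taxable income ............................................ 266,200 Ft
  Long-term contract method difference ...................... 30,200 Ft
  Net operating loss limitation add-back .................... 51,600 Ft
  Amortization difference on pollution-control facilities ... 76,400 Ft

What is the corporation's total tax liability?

69,275 Ft

Regular income tax:
  32,000 Ft × 6% = 1,920 Ft
  171,000 Ft × 19% = 32,490 Ft
  50,000 Ft × 25% = 12,500 Ft
  13,200 Ft × 29% = 3,828 Ft
  → 50,738 Ft

Supplementary minimum tax:
  Adjusted income: 266,200 Ft + 30,200 Ft + 51,600 Ft + 76,400 Ft = 424,400 Ft
  Exemption: 81,000 Ft − 25% × (424,400 Ft − 168,000 Ft) = 81,000 Ft − 64,100 Ft = 16,900 Ft
  Base: 424,400 Ft − 16,900 Ft = 407,500 Ft
  407,500 Ft × 17% = 69,275 Ft

69,275 Ft > 50,738 Ft, so the supplementary minimum tax is the binding amount.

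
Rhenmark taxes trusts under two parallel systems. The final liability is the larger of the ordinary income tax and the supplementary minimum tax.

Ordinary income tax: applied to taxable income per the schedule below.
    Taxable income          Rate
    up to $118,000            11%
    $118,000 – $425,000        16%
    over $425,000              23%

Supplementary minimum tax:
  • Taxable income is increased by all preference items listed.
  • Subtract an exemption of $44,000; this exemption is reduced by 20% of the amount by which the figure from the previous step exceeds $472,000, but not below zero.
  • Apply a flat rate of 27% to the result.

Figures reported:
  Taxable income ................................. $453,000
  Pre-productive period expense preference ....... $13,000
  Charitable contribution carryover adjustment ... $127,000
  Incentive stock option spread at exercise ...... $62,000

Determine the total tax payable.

$174,852

Ordinary income tax:
  $118,000 × 11% = $12,980
  $307,000 × 16% = $49,120
  $28,000 × 23% = $6,440
  → $68,540

Supplementary minimum tax:
  Adjusted income: $453,000 + $13,000 + $127,000 + $62,000 = $655,000
  Exemption: $44,000 − 20% × ($655,000 − $472,000) = $44,000 − $36,600 = $7,400
  Base: $655,000 − $7,400 = $647,600
  $647,600 × 27% = $174,852

$174,852 > $68,540, so the supplementary minimum tax is the binding amount.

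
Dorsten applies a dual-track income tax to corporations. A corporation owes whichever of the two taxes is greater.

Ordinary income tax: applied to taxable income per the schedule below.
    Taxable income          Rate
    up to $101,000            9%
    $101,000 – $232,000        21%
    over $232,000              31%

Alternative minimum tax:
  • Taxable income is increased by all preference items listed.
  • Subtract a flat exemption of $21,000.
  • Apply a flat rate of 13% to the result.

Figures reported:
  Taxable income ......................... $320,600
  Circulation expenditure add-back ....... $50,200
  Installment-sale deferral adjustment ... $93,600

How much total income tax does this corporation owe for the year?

Ordinary income tax:
  $101,000 × 9% = $9,090
  $131,000 × 21% = $27,510
  $88,600 × 31% = $27,466
  → $64,066

Alternative minimum tax:
  Adjusted income: $320,600 + $50,200 + $93,600 = $464,400
  Less exemption $21,000 → base $443,400
  $443,400 × 13% = $57,642

$64,066 > $57,642, so the ordinary income tax governs.

$64,066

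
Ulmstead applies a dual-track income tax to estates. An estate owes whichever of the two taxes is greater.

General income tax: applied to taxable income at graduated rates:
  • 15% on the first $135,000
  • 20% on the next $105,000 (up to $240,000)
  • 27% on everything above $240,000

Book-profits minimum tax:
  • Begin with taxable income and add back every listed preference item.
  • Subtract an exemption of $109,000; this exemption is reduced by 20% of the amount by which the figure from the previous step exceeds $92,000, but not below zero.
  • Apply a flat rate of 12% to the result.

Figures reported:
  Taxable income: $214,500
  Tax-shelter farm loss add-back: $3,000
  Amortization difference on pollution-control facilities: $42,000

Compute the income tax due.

General income tax:
  $135,000 × 15% = $20,250
  $79,500 × 20% = $15,900
  → $36,150

Book-profits minimum tax:
  Adjusted income: $214,500 + $3,000 + $42,000 = $259,500
  Exemption: $109,000 − 20% × ($259,500 − $92,000) = $109,000 − $33,500 = $75,500
  Base: $259,500 − $75,500 = $184,000
  $184,000 × 12% = $22,080

$36,150 > $22,080, so the general income tax governs.

$36,150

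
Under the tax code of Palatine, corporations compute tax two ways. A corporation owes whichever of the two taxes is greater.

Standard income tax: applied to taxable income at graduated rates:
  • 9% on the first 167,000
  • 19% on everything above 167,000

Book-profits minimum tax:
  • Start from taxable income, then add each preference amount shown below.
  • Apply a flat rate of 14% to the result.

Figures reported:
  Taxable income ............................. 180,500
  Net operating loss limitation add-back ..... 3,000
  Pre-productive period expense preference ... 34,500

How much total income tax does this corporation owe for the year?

Standard income tax:
  167,000 × 9% = 15,030
  13,500 × 19% = 2,565
  → 17,595

Book-profits minimum tax:
  Adjusted income: 180,500 + 3,000 + 34,500 = 218,000
  218,000 × 14% = 30,520

30,520 > 17,595, so the book-profits minimum tax is the binding amount.

30,520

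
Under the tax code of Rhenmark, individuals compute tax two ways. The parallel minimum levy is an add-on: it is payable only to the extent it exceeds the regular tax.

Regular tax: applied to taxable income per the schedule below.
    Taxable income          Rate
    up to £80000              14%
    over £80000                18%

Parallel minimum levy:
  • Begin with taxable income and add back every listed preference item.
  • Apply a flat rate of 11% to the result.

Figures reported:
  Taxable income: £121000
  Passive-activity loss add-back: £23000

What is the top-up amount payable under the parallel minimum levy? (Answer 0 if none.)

£0

Regular tax:
  £80000 × 14% = £11200
  £41000 × 18% = £7380
  → £18580

Parallel minimum levy:
  Adjusted income: £121000 + £23000 = £144000
  £144000 × 11% = £15840

£15840 ≤ £18580, so no add-on is due.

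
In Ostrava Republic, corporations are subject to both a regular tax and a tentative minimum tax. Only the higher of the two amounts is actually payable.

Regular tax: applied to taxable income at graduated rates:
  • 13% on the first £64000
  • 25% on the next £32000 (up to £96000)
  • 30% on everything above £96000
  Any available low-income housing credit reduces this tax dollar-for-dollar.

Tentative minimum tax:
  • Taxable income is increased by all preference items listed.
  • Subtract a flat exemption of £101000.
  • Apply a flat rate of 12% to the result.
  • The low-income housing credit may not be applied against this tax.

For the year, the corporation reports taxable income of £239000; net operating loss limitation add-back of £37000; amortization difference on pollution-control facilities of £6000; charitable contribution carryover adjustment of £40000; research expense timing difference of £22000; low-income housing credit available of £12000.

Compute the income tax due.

£47220

Tentative minimum tax:
  Adjusted income: £239000 + £37000 + £6000 + £40000 + £22000 = £344000
  Less exemption £101000 → base £243000
  £243000 × 12% = £29160

Regular tax:
  £64000 × 13% = £8320
  £32000 × 25% = £8000
  £143000 × 30% = £42900
  → £59220
  Less low-income housing credit £12000 → £47220

£47220 > £29160, so the regular tax governs.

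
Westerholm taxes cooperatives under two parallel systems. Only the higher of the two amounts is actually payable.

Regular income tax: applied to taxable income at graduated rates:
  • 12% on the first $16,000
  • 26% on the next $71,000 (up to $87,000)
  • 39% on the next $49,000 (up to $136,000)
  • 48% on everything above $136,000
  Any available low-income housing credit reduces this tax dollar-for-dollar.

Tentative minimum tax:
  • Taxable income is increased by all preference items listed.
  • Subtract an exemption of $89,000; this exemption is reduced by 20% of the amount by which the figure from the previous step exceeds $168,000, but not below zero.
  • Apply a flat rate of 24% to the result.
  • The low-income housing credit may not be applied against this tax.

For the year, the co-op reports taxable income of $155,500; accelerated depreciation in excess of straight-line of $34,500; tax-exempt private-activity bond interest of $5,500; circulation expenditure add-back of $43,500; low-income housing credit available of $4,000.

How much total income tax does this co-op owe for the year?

$44,850

Regular income tax:
  $16,000 × 12% = $1,920
  $71,000 × 26% = $18,460
  $49,000 × 39% = $19,110
  $19,500 × 48% = $9,360
  → $48,850
  Less low-income housing credit $4,000 → $44,850

Tentative minimum tax:
  Adjusted income: $155,500 + $34,500 + $5,500 + $43,500 = $239,000
  Exemption: $89,000 − 20% × ($239,000 − $168,000) = $89,000 − $14,200 = $74,800
  Base: $239,000 − $74,800 = $164,200
  $164,200 × 24% = $39,408

$44,850 > $39,408, so the regular income tax governs.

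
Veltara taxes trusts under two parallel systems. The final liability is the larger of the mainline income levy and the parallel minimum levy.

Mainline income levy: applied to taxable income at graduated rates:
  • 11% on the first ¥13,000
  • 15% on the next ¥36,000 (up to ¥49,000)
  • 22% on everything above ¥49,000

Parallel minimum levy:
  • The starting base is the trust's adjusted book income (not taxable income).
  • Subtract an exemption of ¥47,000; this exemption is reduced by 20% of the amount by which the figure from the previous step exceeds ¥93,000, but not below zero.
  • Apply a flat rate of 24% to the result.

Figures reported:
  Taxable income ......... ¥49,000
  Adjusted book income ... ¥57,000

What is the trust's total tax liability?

¥6,830

Parallel minimum levy:
  Base (adjusted book income): ¥57,000
  Exemption: ¥57,000 ≤ ¥93,000, so full ¥47,000 applies
  Base: ¥57,000 − ¥47,000 = ¥10,000
  ¥10,000 × 24% = ¥2,400

Mainline income levy:
  ¥13,000 × 11% = ¥1,430
  ¥36,000 × 15% = ¥5,400
  → ¥6,830

¥6,830 > ¥2,400, so the mainline income levy governs.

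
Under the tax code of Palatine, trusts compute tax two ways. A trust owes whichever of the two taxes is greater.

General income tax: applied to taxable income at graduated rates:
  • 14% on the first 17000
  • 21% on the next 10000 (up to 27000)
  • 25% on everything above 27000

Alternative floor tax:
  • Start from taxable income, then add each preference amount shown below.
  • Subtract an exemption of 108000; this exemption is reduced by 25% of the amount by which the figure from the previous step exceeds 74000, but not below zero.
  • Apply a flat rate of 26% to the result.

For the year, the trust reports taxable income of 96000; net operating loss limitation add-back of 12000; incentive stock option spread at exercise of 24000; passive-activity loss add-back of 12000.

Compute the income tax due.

21730

Alternative floor tax:
  Adjusted income: 96000 + 12000 + 24000 + 12000 = 144000
  Exemption: 108000 − 25% × (144000 − 74000) = 108000 − 17500 = 90500
  Base: 144000 − 90500 = 53500
  53500 × 26% = 13910

General income tax:
  17000 × 14% = 2380
  10000 × 21% = 2100
  69000 × 25% = 17250
  → 21730

21730 > 13910, so the general income tax governs.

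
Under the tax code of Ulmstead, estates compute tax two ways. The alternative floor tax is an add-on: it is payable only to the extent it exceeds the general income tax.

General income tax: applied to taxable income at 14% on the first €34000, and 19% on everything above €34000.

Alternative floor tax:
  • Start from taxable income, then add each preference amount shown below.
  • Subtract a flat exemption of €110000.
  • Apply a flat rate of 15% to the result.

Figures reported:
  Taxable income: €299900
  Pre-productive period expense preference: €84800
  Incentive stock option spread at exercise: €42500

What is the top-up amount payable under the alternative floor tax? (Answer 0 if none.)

General income tax:
  €34000 × 14% = €4760
  €265900 × 19% = €50521
  → €55281

Alternative floor tax:
  Adjusted income: €299900 + €84800 + €42500 = €427200
  Less exemption €110000 → base €317200
  €317200 × 15% = €47580

€47580 ≤ €55281, so no add-on is due.

€0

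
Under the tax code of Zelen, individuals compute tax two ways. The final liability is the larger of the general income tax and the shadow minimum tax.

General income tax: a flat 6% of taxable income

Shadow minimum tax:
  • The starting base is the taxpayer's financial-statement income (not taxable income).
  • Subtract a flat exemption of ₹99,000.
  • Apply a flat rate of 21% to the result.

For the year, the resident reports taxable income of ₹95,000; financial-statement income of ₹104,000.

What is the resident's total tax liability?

₹5,700

Shadow minimum tax:
  Base (financial-statement income): ₹104,000
  Less exemption ₹99,000 → base ₹5,000
  ₹5,000 × 21% = ₹1,050

General income tax:
  ₹95,000 × 6% = ₹5,700

₹5,700 > ₹1,050, so the general income tax governs.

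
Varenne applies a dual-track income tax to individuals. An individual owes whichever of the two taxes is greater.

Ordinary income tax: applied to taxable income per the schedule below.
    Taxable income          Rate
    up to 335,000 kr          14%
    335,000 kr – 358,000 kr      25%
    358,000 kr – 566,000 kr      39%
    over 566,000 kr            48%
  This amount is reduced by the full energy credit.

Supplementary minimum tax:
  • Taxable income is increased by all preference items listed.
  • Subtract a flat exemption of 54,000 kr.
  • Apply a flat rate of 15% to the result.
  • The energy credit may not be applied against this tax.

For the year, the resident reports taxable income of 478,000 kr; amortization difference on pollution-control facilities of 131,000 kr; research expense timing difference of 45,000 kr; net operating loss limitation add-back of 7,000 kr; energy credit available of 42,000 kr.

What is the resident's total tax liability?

Ordinary income tax:
  335,000 kr × 14% = 46,900 kr
  23,000 kr × 25% = 5,750 kr
  120,000 kr × 39% = 46,800 kr
  → 99,450 kr
  Less energy credit 42,000 kr → 57,450 kr

Supplementary minimum tax:
  Adjusted income: 478,000 kr + 131,000 kr + 45,000 kr + 7,000 kr = 661,000 kr
  Less exemption 54,000 kr → base 607,000 kr
  607,000 kr × 15% = 91,050 kr

91,050 kr > 57,450 kr, so the supplementary minimum tax is the binding amount.

91,050 kr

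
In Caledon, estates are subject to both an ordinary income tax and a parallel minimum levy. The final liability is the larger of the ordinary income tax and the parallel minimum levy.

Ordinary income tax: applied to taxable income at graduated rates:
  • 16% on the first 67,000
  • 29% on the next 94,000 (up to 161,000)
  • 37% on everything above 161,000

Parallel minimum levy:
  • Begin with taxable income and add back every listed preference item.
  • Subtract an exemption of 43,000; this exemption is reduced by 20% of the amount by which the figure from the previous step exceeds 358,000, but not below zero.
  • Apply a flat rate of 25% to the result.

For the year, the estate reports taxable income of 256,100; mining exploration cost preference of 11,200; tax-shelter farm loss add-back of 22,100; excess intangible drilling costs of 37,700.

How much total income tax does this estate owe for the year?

73,167

Parallel minimum levy:
  Adjusted income: 256,100 + 11,200 + 22,100 + 37,700 = 327,100
  Exemption: 327,100 ≤ 358,000, so full 43,000 applies
  Base: 327,100 − 43,000 = 284,100
  284,100 × 25% = 71,025

Ordinary income tax:
  67,000 × 16% = 10,720
  94,000 × 29% = 27,260
  95,100 × 37% = 35,187
  → 73,167

73,167 > 71,025, so the ordinary income tax governs.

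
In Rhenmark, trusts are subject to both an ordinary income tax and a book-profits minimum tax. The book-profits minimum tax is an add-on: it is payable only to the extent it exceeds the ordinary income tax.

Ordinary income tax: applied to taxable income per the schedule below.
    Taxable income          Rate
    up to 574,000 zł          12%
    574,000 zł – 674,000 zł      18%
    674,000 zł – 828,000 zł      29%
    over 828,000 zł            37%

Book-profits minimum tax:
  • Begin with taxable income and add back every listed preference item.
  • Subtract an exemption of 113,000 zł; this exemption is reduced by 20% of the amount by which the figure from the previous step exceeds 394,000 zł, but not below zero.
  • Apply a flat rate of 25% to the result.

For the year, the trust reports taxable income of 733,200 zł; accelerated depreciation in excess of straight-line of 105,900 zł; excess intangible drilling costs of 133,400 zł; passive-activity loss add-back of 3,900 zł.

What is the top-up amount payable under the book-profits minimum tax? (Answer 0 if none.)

140,052 zł

Book-profits minimum tax:
  Adjusted income: 733,200 zł + 105,900 zł + 133,400 zł + 3,900 zł = 976,400 zł
  Exemption: 20% × (976,400 zł − 394,000 zł) = 116,480 zł ≥ 113,000 zł, so the exemption is fully phased out
  Base: 976,400 zł − 0 zł = 976,400 zł
  976,400 zł × 25% = 244,100 zł

Ordinary income tax:
  574,000 zł × 12% = 68,880 zł
  100,000 zł × 18% = 18,000 zł
  59,200 zł × 29% = 17,168 zł
  → 104,048 zł

Excess of book-profits minimum tax over ordinary income tax: 244,100 zł − 104,048 zł = 140,052 zł.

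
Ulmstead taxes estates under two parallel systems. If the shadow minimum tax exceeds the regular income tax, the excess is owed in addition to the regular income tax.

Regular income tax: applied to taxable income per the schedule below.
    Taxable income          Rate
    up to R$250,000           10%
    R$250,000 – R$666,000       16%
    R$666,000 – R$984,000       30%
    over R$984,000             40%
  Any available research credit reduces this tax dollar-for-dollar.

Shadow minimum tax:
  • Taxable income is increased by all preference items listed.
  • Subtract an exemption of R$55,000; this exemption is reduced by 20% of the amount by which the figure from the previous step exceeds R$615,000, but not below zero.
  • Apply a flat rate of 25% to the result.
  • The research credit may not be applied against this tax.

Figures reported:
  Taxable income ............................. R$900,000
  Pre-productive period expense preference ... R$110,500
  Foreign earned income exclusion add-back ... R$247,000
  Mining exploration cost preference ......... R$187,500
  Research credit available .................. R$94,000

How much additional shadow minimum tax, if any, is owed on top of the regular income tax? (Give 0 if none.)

R$293,490

Shadow minimum tax:
  Adjusted income: R$900,000 + R$110,500 + R$247,000 + R$187,500 = R$1,445,000
  Exemption: 20% × (R$1,445,000 − R$615,000) = R$166,000 ≥ R$55,000, so the exemption is fully phased out
  Base: R$1,445,000 − R$0 = R$1,445,000
  R$1,445,000 × 25% = R$361,250

Regular income tax:
  R$250,000 × 10% = R$25,000
  R$416,000 × 16% = R$66,560
  R$234,000 × 30% = R$70,200
  → R$161,760
  Less research credit R$94,000 → R$67,760

Excess of shadow minimum tax over regular income tax: R$361,250 − R$67,760 = R$293,490.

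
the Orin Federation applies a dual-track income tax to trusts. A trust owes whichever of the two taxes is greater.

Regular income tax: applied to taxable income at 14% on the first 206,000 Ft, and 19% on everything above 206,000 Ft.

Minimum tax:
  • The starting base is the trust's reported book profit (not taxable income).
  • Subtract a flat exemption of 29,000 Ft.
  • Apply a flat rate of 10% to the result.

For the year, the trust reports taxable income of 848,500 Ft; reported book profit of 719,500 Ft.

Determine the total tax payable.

Minimum tax:
  Base (reported book profit): 719,500 Ft
  Less exemption 29,000 Ft → base 690,500 Ft
  690,500 Ft × 10% = 69,050 Ft

Regular income tax:
  206,000 Ft × 14% = 28,840 Ft
  642,500 Ft × 19% = 122,075 Ft
  → 150,915 Ft

150,915 Ft > 69,050 Ft, so the regular income tax governs.

150,915 Ft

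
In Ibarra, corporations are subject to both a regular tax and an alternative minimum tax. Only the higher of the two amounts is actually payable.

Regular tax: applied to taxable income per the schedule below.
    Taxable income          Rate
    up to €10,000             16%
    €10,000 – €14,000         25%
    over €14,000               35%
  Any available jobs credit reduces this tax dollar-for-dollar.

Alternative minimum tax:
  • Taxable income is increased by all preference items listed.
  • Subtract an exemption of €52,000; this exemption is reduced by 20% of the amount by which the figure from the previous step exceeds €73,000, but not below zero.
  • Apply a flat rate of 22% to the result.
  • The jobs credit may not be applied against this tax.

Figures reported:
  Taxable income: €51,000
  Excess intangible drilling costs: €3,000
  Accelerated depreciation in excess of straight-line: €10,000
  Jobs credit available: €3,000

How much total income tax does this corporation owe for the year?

Alternative minimum tax:
  Adjusted income: €51,000 + €3,000 + €10,000 = €64,000
  Exemption: €64,000 ≤ €73,000, so full €52,000 applies
  Base: €64,000 − €52,000 = €12,000
  €12,000 × 22% = €2,640

Regular tax:
  €10,000 × 16% = €1,600
  €4,000 × 25% = €1,000
  €37,000 × 35% = €12,950
  → €15,550
  Less jobs credit €3,000 → €12,550

€12,550 > €2,640, so the regular tax governs.

€12,550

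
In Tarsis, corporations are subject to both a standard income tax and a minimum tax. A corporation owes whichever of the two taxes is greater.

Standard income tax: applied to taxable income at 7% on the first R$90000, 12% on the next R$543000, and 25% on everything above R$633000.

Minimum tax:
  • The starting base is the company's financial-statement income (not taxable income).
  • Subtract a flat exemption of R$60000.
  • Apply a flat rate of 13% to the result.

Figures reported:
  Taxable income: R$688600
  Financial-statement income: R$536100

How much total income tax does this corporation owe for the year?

R$85360

Minimum tax:
  Base (financial-statement income): R$536100
  Less exemption R$60000 → base R$476100
  R$476100 × 13% = R$61893

Standard income tax:
  R$90000 × 7% = R$6300
  R$543000 × 12% = R$65160
  R$55600 × 25% = R$13900
  → R$85360

R$85360 > R$61893, so the standard income tax governs.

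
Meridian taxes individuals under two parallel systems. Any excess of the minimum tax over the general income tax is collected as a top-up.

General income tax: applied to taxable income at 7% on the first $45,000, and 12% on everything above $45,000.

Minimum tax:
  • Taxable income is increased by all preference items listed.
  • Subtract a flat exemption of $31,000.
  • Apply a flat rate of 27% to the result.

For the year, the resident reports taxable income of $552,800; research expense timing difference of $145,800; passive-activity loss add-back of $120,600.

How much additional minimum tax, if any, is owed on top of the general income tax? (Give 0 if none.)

$148,728

General income tax:
  $45,000 × 7% = $3,150
  $507,800 × 12% = $60,936
  → $64,086

Minimum tax:
  Adjusted income: $552,800 + $145,800 + $120,600 = $819,200
  Less exemption $31,000 → base $788,200
  $788,200 × 27% = $212,814

Excess of minimum tax over general income tax: $212,814 − $64,086 = $148,728.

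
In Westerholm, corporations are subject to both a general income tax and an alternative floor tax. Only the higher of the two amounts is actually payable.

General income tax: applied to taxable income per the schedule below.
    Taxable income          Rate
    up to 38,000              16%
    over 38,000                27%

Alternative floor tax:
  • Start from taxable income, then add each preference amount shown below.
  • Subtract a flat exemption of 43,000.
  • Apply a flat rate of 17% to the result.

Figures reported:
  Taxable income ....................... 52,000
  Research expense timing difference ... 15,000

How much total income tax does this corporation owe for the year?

9,860

General income tax:
  38,000 × 16% = 6,080
  14,000 × 27% = 3,780
  → 9,860

Alternative floor tax:
  Adjusted income: 52,000 + 15,000 = 67,000
  Less exemption 43,000 → base 24,000
  24,000 × 17% = 4,080

9,860 > 4,080, so the general income tax governs.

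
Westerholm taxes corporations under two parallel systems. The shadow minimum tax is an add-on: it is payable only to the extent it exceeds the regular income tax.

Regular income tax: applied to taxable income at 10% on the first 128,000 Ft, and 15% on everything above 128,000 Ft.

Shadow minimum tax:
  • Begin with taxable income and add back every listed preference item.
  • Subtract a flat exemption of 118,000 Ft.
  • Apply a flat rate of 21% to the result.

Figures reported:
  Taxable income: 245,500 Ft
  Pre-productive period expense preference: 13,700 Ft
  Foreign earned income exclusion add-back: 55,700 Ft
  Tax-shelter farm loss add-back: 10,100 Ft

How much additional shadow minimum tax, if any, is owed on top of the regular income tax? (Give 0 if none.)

13,045 Ft

Shadow minimum tax:
  Adjusted income: 245,500 Ft + 13,700 Ft + 55,700 Ft + 10,100 Ft = 325,000 Ft
  Less exemption 118,000 Ft → base 207,000 Ft
  207,000 Ft × 21% = 43,470 Ft

Regular income tax:
  128,000 Ft × 10% = 12,800 Ft
  117,500 Ft × 15% = 17,625 Ft
  → 30,425 Ft

Excess of shadow minimum tax over regular income tax: 43,470 Ft − 30,425 Ft = 13,045 Ft.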